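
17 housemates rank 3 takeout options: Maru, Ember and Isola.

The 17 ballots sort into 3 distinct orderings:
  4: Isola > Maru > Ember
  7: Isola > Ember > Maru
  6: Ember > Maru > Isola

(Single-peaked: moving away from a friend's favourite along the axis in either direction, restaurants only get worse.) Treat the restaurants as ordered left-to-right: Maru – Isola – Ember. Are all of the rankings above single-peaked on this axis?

no

Axis positions: Maru=1, Isola=2, Ember=3.
Bloc 1 (peak Isola at position 2): ranking walks positions 2-1-3, expanding outward from the peak — single-peaked.
Bloc 2 (peak Isola at position 2): ranking walks positions 2-3-1, expanding outward from the peak — single-peaked.
Bloc 3: ranking walks positions 3-1-2; Maru is ranked above Isola even though Isola lies between Maru and the peak Ember on the axis — preferences dip and rise again. Not single-peaked.
Bloc 3 violates single-peakedness, so the profile is not single-peaked on this axis.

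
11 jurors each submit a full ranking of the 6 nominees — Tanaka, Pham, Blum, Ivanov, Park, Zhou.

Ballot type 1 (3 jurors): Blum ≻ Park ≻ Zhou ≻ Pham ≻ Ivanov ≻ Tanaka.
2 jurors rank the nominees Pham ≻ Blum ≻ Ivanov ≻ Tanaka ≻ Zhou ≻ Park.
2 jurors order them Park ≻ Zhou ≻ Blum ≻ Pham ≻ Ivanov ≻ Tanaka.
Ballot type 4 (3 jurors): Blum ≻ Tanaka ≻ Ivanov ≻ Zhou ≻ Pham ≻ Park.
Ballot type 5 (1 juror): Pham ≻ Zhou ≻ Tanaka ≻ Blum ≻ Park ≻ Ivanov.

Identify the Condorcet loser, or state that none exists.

Pairwise majorities:
Tanaka vs Pham: Pham, 8–3.
Tanaka vs Blum: Tanaka preferred on 1 ballot; Blum wins 10–1.
Tanaka–Ivanov: Ivanov 7–4.
Tanaka vs Park: Tanaka wins 6–5.
Tanaka–Zhou: Zhou 6–5.
Pham vs Blum: 2+1 = 3 for Pham, 8 for Blum — Blum by 8–3.
Pham vs Ivanov: Pham is ranked higher on 3+2+2+1 = 8 ballots, Ivanov on 3. Pham wins 8–3.
Pham vs Park: Pham preferred on 2+3+1 = 6 ballots; Pham wins 6–5.
Pham–Zhou: Zhou 8–3.
Blum–Ivanov: Blum 11–0.
Blum–Park: Blum 9–2.
Blum vs Zhou: Blum is ranked higher on 3+2+3 = 8 ballots, Zhou on 3. Blum wins 8–3.
Ivanov vs Park: Park, 6–5.
Ivanov vs Zhou: Ivanov preferred on 2+3 = 5 ballots; Zhou wins 6–5.
Park vs Zhou: 3+2 = 5 for Park, 6 for Zhou — Zhou by 6–5.
Each nominee has at least one pairwise win (Tanaka beats Park; Pham beats Tanaka; Blum beats Tanaka; Ivanov beats Tanaka; Park beats Ivanov; Zhou beats Tanaka) — no Condorcet loser.

none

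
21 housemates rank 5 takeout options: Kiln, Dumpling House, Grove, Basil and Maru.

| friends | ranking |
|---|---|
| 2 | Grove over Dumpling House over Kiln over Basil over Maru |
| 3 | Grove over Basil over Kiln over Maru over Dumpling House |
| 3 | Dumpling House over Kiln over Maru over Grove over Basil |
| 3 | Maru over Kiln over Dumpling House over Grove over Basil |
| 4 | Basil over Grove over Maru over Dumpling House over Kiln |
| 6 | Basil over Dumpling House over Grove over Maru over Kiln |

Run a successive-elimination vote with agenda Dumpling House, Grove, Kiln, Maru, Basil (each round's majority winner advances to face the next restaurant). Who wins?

Round 1: Dumpling House vs Grove — 12–9, Dumpling House advances.
Round 2: Dumpling House vs Kiln — 15–6, Dumpling House advances.
Round 3: Dumpling House vs Maru — 11–10, Dumpling House advances.
Round 4: Dumpling House vs Basil — 8–13, Basil advances.
Basil survives the agenda.

Basil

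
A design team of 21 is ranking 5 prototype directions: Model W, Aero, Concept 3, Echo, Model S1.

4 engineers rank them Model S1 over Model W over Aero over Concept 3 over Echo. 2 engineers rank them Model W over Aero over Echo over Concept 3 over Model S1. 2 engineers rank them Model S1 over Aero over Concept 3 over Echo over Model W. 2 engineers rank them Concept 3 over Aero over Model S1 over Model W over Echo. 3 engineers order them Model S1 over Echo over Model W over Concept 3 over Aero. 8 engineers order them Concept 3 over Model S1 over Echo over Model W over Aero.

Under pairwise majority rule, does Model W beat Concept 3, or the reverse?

Concept 3

Ballots ranking Model W above Concept 3: 4 + 2 + 3 = 9.
Ballots ranking Concept 3 above Model W: 21 − 9 = 12.
Concept 3 wins the head-to-head 12–9.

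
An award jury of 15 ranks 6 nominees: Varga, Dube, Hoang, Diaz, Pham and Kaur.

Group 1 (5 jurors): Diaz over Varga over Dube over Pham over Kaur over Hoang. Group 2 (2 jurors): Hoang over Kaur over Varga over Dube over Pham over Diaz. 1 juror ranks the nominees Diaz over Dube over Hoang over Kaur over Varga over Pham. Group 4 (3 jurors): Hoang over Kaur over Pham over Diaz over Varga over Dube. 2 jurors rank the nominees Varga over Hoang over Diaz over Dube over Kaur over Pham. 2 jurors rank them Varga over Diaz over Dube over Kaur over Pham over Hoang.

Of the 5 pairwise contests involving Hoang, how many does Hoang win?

2

Hoang against each rival (15 jurors):
Hoang–Varga: Varga 9–6.
Hoang vs Dube: Hoang is ranked higher on 2+3+2 = 7 ballots, Dube on 8. Dube wins 8–7.
Hoang vs Diaz: 2+3+2 = 7 for Hoang, 8 for Diaz — Diaz by 8–7.
Hoang vs Pham: 8 to 7, Hoang.
Hoang–Kaur: Hoang 8–7.
Hoang beats Pham, Kaur; loses to Varga, Dube, Diaz — 2 pairwise wins.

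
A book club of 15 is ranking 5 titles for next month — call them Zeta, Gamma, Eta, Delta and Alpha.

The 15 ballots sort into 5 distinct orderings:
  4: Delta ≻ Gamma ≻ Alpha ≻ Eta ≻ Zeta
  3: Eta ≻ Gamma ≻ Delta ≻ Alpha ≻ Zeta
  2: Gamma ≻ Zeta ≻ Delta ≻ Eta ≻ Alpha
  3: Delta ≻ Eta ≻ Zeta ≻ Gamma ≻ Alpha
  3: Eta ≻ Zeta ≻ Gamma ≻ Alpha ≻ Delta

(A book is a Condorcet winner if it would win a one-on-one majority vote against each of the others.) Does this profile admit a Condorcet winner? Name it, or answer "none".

none

Head-to-head results (15 members):
Zeta–Gamma: Gamma 9–6.
Zeta vs Eta: Eta, 13–2.
Zeta–Delta: Delta 10–5.
Zeta vs Alpha: 8 to 7, Zeta.
Gamma vs Eta: Eta wins 9–6.
Gamma vs Delta: 8 to 7, Gamma.
Gamma vs Alpha: Gamma preferred on 4+3+2+3+3 = 15 ballots; Gamma wins 15–0.
Eta–Delta: Delta 9–6.
Eta vs Alpha: 11 to 4, Eta.
Delta vs Alpha: Delta, 12–3.
Every book loses at least once (Zeta loses to Gamma; Gamma loses to Eta; Eta loses to Delta; Delta loses to Gamma; Alpha loses to Zeta). The majority relation contains the cycle Gamma > Delta > Eta > Gamma, so there is no Condorcet winner.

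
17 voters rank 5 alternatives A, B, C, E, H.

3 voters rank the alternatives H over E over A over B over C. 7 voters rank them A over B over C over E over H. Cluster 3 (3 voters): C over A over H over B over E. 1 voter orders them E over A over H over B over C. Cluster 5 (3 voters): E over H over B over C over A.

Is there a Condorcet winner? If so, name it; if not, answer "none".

Pairwise majorities:
A–B: A 14–3.
A vs C: A, 11–6.
A vs E: A wins 10–7.
A vs H: A, 11–6.
B vs C: B wins 14–3.
B–E: B 10–7.
B vs H: H, 10–7.
C vs E: C, 10–7.
C–H: C 10–7.
E–H: E 11–6.
Only A has no losses; A is the Condorcet winner.

A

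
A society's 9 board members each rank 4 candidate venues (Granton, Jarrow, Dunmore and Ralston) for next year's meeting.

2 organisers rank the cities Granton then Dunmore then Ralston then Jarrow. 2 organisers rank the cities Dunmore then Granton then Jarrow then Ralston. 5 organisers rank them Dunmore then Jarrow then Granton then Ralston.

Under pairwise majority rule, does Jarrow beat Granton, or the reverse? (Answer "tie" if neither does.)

Jarrow

Ballots ranking Jarrow above Granton: 5.
Ballots ranking Granton above Jarrow: 9 − 5 = 4.
Jarrow wins the head-to-head 5–4.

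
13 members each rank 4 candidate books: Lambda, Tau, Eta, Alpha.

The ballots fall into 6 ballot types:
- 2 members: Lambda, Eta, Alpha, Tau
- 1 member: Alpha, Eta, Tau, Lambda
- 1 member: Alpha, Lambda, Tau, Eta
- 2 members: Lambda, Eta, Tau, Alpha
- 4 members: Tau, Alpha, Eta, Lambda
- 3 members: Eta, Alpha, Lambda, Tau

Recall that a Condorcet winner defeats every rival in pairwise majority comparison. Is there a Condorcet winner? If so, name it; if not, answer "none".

Eta

Pairwise majorities:
Lambda vs Tau: Lambda, 8–5.
Lambda vs Eta: Lambda preferred on 2+1+2 = 5 ballots; Eta wins 8–5.
Lambda vs Alpha: 4 to 9, Alpha.
Tau vs Eta: 5 to 8, Eta.
Tau–Alpha: Alpha 7–6.
Eta vs Alpha: Eta is ranked higher on 2+2+3 = 7 ballots, Alpha on 6. Eta wins 7–6.
Eta wins every pairwise contest, so Eta is the Condorcet winner.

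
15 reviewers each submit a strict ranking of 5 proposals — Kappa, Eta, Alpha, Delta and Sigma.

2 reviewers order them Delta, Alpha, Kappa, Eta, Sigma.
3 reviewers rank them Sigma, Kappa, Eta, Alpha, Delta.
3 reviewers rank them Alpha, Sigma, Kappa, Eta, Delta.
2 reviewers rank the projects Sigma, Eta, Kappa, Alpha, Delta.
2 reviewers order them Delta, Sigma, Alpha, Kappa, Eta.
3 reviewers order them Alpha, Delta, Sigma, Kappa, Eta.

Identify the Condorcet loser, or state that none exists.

Head-to-head results (15 reviewers):
Kappa vs Eta: Kappa preferred on 2+3+3+2+3 = 13 ballots; Kappa wins 13–2.
Kappa vs Alpha: Kappa is ranked higher on 3+2 = 5 ballots, Alpha on 10. Alpha wins 10–5.
Kappa vs Delta: Kappa, 8–7.
Kappa vs Sigma: Sigma wins 13–2.
Eta vs Alpha: Alpha, 10–5.
Eta vs Delta: Eta wins 8–7.
Eta vs Sigma: Eta preferred on 2 ballots; Sigma wins 13–2.
Alpha vs Delta: Alpha preferred on 3+3+2+3 = 11 ballots; Alpha wins 11–4.
Alpha vs Sigma: Alpha is ranked higher on 2+3+3 = 8 ballots, Sigma on 7. Alpha wins 8–7.
Delta vs Sigma: Delta is ranked higher on 2+2+3 = 7 ballots, Sigma on 8. Sigma wins 8–7.
Delta loses to every other project — it is the Condorcet loser.

Delta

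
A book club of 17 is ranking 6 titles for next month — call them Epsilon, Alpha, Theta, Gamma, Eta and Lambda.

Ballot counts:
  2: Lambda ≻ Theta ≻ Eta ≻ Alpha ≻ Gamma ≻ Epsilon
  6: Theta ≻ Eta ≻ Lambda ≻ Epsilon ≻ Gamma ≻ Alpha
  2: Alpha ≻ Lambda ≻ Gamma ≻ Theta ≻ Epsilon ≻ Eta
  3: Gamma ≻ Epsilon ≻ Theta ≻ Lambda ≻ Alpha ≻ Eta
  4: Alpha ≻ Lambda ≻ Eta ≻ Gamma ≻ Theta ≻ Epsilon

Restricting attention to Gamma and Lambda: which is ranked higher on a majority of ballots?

Lambda

Ballots ranking Gamma above Lambda: 3.
Ballots ranking Lambda above Gamma: 17 − 3 = 14.
Lambda wins the head-to-head 14–3.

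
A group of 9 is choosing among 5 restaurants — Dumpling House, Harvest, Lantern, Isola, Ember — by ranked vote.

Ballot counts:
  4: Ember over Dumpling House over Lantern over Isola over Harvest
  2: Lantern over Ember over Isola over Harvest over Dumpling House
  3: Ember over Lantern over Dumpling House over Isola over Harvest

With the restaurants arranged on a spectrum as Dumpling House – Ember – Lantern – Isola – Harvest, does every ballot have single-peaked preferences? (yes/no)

Axis positions: Dumpling House=1, Ember=2, Lantern=3, Isola=4, Harvest=5.
Cluster 1 (peak Ember at position 2): ranking walks positions 2-1-3-4-5, expanding outward from the peak — single-peaked.
Cluster 2 (peak Lantern at position 3): ranking walks positions 3-2-4-5-1, expanding outward from the peak — single-peaked.
Cluster 3 (peak Ember at position 2): ranking walks positions 2-3-1-4-5, expanding outward from the peak — single-peaked.
Every ranking is single-peaked on this axis.

yes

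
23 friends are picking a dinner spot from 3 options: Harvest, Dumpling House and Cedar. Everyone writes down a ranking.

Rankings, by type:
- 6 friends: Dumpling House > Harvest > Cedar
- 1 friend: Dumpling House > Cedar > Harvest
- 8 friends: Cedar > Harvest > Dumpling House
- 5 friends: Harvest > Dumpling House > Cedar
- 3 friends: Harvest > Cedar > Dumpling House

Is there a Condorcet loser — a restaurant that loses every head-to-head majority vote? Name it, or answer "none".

Cedar

Head-to-head results (23 friends):
Harvest–Dumpling House: Harvest 16–7.
Harvest vs Cedar: Harvest preferred on 6+5+3 = 14 ballots; Harvest wins 14–9.
Dumpling House vs Cedar: Dumpling House, 12–11.
Cedar is beaten in every head-to-head and is the Condorcet loser.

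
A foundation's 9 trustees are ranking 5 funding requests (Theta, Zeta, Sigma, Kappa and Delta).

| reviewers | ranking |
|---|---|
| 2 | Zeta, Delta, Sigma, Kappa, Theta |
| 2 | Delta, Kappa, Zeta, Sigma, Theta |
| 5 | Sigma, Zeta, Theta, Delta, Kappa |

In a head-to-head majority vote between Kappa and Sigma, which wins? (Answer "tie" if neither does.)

Ballots ranking Kappa above Sigma: 2.
Ballots ranking Sigma above Kappa: 9 − 2 = 7.
Sigma wins the head-to-head 7–2.

Sigma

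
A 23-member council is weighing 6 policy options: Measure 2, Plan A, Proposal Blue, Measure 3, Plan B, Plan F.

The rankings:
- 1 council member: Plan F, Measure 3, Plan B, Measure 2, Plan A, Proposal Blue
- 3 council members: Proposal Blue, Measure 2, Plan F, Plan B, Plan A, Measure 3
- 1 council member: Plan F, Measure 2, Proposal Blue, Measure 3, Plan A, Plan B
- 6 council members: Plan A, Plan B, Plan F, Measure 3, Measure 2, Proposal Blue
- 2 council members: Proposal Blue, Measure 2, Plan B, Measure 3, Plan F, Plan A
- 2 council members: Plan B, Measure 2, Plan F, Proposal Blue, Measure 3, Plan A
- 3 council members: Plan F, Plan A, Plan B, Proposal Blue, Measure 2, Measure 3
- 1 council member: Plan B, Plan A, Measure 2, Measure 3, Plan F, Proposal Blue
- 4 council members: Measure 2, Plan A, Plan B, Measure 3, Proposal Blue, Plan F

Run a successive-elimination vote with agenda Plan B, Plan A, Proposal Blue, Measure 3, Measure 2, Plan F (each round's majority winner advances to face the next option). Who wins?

Round 1: Plan B vs Plan A — 9–14, Plan A advances.
Round 2: Plan A vs Proposal Blue — 15–8, Plan A advances.
Round 3: Plan A vs Measure 3 — 17–6, Plan A advances.
Round 4: Plan A vs Measure 2 — 10–13, Measure 2 advances.
Round 5: Measure 2 vs Plan F — 12–11, Measure 2 advances.
The agenda winner is Measure 2.

Measure 2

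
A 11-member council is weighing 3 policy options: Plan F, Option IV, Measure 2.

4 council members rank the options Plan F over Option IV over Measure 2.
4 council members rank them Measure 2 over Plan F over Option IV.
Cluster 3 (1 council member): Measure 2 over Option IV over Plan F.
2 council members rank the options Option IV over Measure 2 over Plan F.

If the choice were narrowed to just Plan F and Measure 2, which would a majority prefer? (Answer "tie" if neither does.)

Ballots ranking Plan F above Measure 2: 4.
Ballots ranking Measure 2 above Plan F: 11 − 4 = 7.
Measure 2 wins the head-to-head 7–4.

Measure 2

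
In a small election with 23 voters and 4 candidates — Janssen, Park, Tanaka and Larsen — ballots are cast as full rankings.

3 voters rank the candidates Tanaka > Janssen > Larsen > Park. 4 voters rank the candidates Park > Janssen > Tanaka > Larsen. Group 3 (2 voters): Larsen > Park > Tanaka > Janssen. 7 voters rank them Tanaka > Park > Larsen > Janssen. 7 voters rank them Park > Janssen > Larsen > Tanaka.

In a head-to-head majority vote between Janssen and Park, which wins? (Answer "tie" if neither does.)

Park

Ballots ranking Janssen above Park: 3.
Ballots ranking Park above Janssen: 23 − 3 = 20.
Park wins the head-to-head 20–3.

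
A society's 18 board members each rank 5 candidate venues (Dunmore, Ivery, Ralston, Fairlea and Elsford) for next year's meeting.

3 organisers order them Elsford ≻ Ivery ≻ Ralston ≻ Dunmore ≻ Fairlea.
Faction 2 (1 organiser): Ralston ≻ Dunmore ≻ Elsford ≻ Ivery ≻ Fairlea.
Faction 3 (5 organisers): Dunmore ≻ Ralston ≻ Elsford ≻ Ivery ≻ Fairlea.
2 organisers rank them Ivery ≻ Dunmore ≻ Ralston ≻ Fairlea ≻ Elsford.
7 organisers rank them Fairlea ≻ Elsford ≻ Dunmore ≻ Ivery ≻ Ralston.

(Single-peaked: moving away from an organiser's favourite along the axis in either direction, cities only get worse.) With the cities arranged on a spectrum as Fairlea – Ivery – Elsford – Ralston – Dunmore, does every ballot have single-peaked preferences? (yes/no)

Axis positions: Fairlea=1, Ivery=2, Elsford=3, Ralston=4, Dunmore=5.
Faction 1 (peak Elsford at position 3): ranking walks positions 3-2-4-5-1, expanding outward from the peak — single-peaked.
Faction 2 (peak Ralston at position 4): ranking walks positions 4-5-3-2-1, expanding outward from the peak — single-peaked.
Faction 3 (peak Dunmore at position 5): ranking walks positions 5-4-3-2-1, expanding outward from the peak — single-peaked.
Faction 4: ranking walks positions 2-5-4-1-3; Dunmore is ranked above Elsford even though Elsford lies between Dunmore and the peak Ivery on the axis — preferences dip and rise again. Not single-peaked.
Faction 5: ranking walks positions 1-3-5-2-4; Elsford is ranked above Ivery even though Ivery lies between Elsford and the peak Fairlea on the axis — preferences dip and rise again. Not single-peaked.
Faction 4 violates single-peakedness, so the profile is not single-peaked on this axis.

no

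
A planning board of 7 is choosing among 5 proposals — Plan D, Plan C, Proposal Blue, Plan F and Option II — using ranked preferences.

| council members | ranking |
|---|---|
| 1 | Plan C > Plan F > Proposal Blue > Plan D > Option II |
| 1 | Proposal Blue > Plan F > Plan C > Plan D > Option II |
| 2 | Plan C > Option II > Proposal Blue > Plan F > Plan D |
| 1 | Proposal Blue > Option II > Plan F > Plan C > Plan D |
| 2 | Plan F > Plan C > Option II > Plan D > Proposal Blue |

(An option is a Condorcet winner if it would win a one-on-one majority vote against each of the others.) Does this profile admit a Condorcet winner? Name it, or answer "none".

Check each pair by majority over 7 ballots:
Plan D vs Plan C: 0 for Plan D, 7 for Plan C — Plan C by 7–0.
Plan D–Proposal Blue: Proposal Blue 5–2.
Plan D vs Plan F: Plan F, 7–0.
Plan D–Option II: Option II 5–2.
Plan C vs Proposal Blue: Plan C wins 5–2.
Plan C vs Plan F: 1+2 = 3 for Plan C, 4 for Plan F — Plan F by 4–3.
Plan C vs Option II: 6 to 1, Plan C.
Proposal Blue vs Plan F: 1+2+1 = 4 for Proposal Blue, 3 for Plan F — Proposal Blue by 4–3.
Proposal Blue vs Option II: 3 to 4, Option II.
Plan F vs Option II: Plan F is ranked higher on 1+1+2 = 4 ballots, Option II on 3. Plan F wins 4–3.
Every option loses at least once (Plan D loses to Plan C; Plan C loses to Plan F; Proposal Blue loses to Plan C; Plan F loses to Proposal Blue; Option II loses to Plan C). The majority relation contains the cycle Plan C > Proposal Blue > Plan F > Plan C, so there is no Condorcet winner.

none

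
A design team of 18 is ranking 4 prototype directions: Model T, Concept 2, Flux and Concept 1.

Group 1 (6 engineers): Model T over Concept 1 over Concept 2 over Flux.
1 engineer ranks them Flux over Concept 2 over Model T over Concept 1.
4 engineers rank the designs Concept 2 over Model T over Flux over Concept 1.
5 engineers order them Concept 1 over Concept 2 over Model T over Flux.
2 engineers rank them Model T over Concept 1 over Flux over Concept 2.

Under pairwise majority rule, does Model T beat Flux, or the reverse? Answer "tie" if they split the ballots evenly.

Ballots ranking Model T above Flux: 6 + 4 + 5 + 2 = 17.
Ballots ranking Flux above Model T: 18 − 17 = 1.
Model T wins the head-to-head 17–1.

Model T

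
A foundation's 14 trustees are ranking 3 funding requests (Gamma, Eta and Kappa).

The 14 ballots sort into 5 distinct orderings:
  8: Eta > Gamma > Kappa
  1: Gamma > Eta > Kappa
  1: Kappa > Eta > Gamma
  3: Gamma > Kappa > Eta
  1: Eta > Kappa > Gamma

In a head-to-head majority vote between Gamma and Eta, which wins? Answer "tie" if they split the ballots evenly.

Eta

Ballots ranking Gamma above Eta: 1 + 3 = 4.
Ballots ranking Eta above Gamma: 14 − 4 = 10.
Eta wins the head-to-head 10–4.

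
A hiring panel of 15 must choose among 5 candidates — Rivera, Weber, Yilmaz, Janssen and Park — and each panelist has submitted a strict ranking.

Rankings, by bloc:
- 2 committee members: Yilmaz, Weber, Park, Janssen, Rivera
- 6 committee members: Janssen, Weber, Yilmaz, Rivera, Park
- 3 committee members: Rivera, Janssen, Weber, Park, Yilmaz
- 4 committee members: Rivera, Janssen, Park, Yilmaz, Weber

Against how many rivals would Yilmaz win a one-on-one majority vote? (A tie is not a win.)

Yilmaz against each rival (15 committee members):
Yilmaz–Rivera: Yilmaz 8–7.
Yilmaz vs Weber: Yilmaz preferred on 2+4 = 6 ballots; Weber wins 9–6.
Yilmaz–Janssen: Janssen 13–2.
Yilmaz vs Park: 2+6 = 8 for Yilmaz, 7 for Park — Yilmaz by 8–7.
Yilmaz beats Rivera, Park; loses to Weber, Janssen — 2 pairwise wins.

2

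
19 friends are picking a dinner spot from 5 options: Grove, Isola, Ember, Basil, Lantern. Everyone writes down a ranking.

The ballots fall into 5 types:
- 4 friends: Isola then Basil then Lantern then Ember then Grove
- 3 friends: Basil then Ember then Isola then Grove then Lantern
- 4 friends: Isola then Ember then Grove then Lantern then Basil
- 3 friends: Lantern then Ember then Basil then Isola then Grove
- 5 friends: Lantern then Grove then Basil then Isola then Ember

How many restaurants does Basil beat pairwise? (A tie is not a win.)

3

Basil against each rival (19 friends):
Basil vs Grove: Basil preferred on 4+3+3 = 10 ballots; Basil wins 10–9.
Basil vs Isola: Basil, 11–8.
Basil vs Ember: Basil wins 12–7.
Basil vs Lantern: 4+3 = 7 for Basil, 12 for Lantern — Lantern by 12–7.
Basil beats Grove, Isola, Ember; loses to Lantern — 3 pairwise wins.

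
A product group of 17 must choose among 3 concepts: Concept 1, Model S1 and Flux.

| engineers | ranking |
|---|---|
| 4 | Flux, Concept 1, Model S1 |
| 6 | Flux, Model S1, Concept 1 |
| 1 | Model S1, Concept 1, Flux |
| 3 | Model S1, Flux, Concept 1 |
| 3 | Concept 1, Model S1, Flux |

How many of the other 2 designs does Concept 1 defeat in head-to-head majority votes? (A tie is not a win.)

Concept 1 against each rival (17 engineers):
Concept 1 vs Model S1: Concept 1 is ranked higher on 4+3 = 7 ballots, Model S1 on 10. Model S1 wins 10–7.
Concept 1 vs Flux: Concept 1 preferred on 1+3 = 4 ballots; Flux wins 13–4.
Concept 1 beats no one; loses to Model S1, Flux — 0 pairwise wins.

0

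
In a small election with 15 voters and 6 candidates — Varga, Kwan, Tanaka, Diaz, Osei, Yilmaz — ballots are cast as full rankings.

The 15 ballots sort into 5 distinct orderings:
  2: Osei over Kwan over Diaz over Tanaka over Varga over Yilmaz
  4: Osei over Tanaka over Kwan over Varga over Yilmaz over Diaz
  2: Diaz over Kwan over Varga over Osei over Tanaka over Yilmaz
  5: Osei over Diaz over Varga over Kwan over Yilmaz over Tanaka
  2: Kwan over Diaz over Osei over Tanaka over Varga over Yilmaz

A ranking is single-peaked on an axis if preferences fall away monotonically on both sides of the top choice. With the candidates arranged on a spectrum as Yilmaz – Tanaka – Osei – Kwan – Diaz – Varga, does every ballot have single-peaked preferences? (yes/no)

Axis positions: Yilmaz=1, Tanaka=2, Osei=3, Kwan=4, Diaz=5, Varga=6.
Ballot type 1 (peak Osei at position 3): ranking walks positions 3-4-5-2-6-1, expanding outward from the peak — single-peaked.
Ballot type 2: ranking walks positions 3-2-4-6-1-5; Varga is ranked above Diaz even though Diaz lies between Varga and the peak Osei on the axis — preferences dip and rise again. Not single-peaked.
Ballot type 3 (peak Diaz at position 5): ranking walks positions 5-4-6-3-2-1, expanding outward from the peak — single-peaked.
Ballot type 4: ranking walks positions 3-5-6-4-1-2; Diaz is ranked above Kwan even though Kwan lies between Diaz and the peak Osei on the axis — preferences dip and rise again. Not single-peaked.
Ballot type 5 (peak Kwan at position 4): ranking walks positions 4-5-3-2-6-1, expanding outward from the peak — single-peaked.
Ballot type 2 violates single-peakedness, so the profile is not single-peaked on this axis.

no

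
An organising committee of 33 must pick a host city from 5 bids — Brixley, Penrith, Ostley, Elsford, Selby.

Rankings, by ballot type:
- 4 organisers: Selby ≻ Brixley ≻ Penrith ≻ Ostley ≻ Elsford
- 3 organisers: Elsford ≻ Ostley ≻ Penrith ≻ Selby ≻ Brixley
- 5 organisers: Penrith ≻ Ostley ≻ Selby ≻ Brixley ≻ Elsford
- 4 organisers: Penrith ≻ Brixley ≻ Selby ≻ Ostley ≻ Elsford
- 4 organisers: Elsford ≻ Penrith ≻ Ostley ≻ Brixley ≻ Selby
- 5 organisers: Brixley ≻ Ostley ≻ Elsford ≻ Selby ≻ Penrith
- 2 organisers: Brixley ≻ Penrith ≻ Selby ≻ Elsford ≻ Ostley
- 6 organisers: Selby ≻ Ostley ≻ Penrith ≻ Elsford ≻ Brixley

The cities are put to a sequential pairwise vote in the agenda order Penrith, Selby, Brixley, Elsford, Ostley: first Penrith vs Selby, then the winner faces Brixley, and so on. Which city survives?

Penrith

Round 1: Penrith vs Selby — 18–15, Penrith advances.
Round 2: Penrith vs Brixley — 22–11, Penrith advances.
Round 3: Penrith vs Elsford — 21–12, Penrith advances.
Round 4: Penrith vs Ostley — 19–14, Penrith advances.
Penrith survives the agenda.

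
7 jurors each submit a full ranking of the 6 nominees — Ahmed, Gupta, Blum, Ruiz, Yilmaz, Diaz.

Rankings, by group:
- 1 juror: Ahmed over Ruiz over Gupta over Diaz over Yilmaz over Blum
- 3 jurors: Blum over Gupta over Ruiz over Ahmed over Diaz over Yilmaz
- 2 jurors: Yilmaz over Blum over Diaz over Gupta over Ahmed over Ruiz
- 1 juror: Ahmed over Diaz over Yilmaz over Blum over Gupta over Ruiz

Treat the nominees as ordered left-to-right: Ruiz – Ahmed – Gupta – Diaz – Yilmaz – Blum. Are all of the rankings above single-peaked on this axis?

Axis positions: Ruiz=1, Ahmed=2, Gupta=3, Diaz=4, Yilmaz=5, Blum=6.
Group 1 (peak Ahmed at position 2): ranking walks positions 2-1-3-4-5-6, expanding outward from the peak — single-peaked.
Group 2: ranking walks positions 6-3-1-2-4-5; Gupta is ranked above Yilmaz even though Yilmaz lies between Gupta and the peak Blum on the axis — preferences dip and rise again. Not single-peaked.
Group 3 (peak Yilmaz at position 5): ranking walks positions 5-6-4-3-2-1, expanding outward from the peak — single-peaked.
Group 4: ranking walks positions 2-4-5-6-3-1; Diaz is ranked above Gupta even though Gupta lies between Diaz and the peak Ahmed on the axis — preferences dip and rise again. Not single-peaked.
Group 2 violates single-peakedness, so the profile is not single-peaked on this axis.

no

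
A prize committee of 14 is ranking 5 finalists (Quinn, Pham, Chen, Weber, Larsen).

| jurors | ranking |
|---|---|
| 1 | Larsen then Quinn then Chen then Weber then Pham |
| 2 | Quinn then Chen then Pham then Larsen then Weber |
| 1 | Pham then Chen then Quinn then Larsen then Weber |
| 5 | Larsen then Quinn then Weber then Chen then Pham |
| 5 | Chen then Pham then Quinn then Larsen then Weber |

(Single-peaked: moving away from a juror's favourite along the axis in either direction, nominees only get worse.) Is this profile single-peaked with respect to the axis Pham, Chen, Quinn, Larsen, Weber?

yes

Axis positions: Pham=1, Chen=2, Quinn=3, Larsen=4, Weber=5.
Faction 1 (peak Larsen at position 4): ranking walks positions 4-3-2-5-1, expanding outward from the peak — single-peaked.
Faction 2 (peak Quinn at position 3): ranking walks positions 3-2-1-4-5, expanding outward from the peak — single-peaked.
Faction 3 (peak Pham at position 1): ranking walks positions 1-2-3-4-5, expanding outward from the peak — single-peaked.
Faction 4 (peak Larsen at position 4): ranking walks positions 4-3-5-2-1, expanding outward from the peak — single-peaked.
Faction 5 (peak Chen at position 2): ranking walks positions 2-1-3-4-5, expanding outward from the peak — single-peaked.
Every ranking is single-peaked on this axis.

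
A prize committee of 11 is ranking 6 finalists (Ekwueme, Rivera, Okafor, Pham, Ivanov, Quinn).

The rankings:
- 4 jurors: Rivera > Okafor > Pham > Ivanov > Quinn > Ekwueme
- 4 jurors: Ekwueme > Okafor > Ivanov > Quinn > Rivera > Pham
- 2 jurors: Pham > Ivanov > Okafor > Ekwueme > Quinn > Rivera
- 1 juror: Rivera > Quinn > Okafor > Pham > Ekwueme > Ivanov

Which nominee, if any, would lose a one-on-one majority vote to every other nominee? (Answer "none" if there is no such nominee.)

none

Pairwise majorities:
Ekwueme vs Rivera: Ekwueme wins 6–5.
Ekwueme–Okafor: Okafor 7–4.
Ekwueme vs Pham: Ekwueme preferred on 4 ballots; Pham wins 7–4.
Ekwueme vs Ivanov: Ivanov wins 6–5.
Ekwueme vs Quinn: Ekwueme preferred on 4+2 = 6 ballots; Ekwueme wins 6–5.
Rivera vs Okafor: Rivera preferred on 4+1 = 5 ballots; Okafor wins 6–5.
Rivera–Pham: Rivera 9–2.
Rivera–Ivanov: Ivanov 6–5.
Rivera vs Quinn: Quinn, 6–5.
Okafor vs Pham: Okafor wins 9–2.
Okafor vs Ivanov: Okafor, 9–2.
Okafor vs Quinn: 10 to 1, Okafor.
Pham–Ivanov: Pham 7–4.
Pham–Quinn: Pham 6–5.
Ivanov–Quinn: Ivanov 10–1.
No nominee is winless: Ekwueme beats Rivera; Rivera beats Pham; Okafor beats Ekwueme; Pham beats Ekwueme; Ivanov beats Ekwueme; Quinn beats Rivera. There is no Condorcet loser.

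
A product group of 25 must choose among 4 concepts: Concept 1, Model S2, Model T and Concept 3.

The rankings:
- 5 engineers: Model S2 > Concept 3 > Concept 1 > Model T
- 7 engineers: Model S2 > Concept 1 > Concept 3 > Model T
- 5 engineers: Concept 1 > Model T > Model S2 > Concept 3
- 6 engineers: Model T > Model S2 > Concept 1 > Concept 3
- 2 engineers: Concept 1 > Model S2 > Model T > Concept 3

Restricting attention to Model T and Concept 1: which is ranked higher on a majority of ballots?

Ballots ranking Model T above Concept 1: 6.
Ballots ranking Concept 1 above Model T: 25 − 6 = 19.
Concept 1 wins the head-to-head 19–6.

Concept 1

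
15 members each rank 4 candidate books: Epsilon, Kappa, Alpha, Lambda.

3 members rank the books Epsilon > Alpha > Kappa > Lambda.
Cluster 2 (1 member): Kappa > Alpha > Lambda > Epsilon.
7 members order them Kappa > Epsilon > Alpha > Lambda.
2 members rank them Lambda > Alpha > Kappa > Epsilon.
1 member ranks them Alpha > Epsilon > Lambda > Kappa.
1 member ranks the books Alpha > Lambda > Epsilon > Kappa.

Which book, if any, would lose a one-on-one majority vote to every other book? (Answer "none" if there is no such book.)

Head-to-head results (15 members):
Epsilon–Kappa: Kappa 10–5.
Epsilon vs Alpha: Epsilon wins 10–5.
Epsilon vs Lambda: Epsilon is ranked higher on 3+7+1 = 11 ballots, Lambda on 4. Epsilon wins 11–4.
Kappa vs Alpha: Kappa preferred on 1+7 = 8 ballots; Kappa wins 8–7.
Kappa vs Lambda: Kappa wins 11–4.
Alpha vs Lambda: 13 to 2, Alpha.
Only Lambda has no wins; Lambda is the Condorcet loser.

Lambda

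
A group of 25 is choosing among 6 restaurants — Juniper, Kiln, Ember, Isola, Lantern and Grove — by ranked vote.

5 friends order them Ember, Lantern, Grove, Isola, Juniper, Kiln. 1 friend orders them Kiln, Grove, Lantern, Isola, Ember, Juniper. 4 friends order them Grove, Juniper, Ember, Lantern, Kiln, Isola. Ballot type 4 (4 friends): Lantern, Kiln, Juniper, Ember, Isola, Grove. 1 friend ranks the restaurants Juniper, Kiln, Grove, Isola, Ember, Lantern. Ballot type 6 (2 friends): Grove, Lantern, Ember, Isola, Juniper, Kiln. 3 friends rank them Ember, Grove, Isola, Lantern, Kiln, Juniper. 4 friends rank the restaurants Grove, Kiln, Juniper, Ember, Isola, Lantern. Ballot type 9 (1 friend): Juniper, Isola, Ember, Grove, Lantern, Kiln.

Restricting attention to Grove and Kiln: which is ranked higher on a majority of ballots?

Ballots ranking Grove above Kiln: 5 + 4 + 2 + 3 + 4 + 1 = 19.
Ballots ranking Kiln above Grove: 25 − 19 = 6.
Grove wins the head-to-head 19–6.

Grove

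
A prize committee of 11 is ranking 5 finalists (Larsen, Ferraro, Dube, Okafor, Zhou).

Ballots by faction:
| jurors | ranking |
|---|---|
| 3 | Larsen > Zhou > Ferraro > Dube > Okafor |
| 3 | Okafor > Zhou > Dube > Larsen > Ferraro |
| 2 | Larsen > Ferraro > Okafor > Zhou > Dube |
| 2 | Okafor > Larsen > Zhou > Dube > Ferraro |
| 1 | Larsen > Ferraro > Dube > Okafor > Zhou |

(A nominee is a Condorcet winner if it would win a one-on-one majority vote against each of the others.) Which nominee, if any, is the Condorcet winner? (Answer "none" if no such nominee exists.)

Head-to-head results (11 jurors):
Larsen vs Ferraro: Larsen wins 11–0.
Larsen vs Dube: Larsen wins 8–3.
Larsen vs Okafor: Larsen wins 6–5.
Larsen vs Zhou: Larsen wins 8–3.
Ferraro–Dube: Ferraro 6–5.
Ferraro vs Okafor: Ferraro, 6–5.
Ferraro vs Zhou: Zhou wins 8–3.
Dube vs Okafor: Okafor wins 7–4.
Dube vs Zhou: Zhou wins 10–1.
Okafor vs Zhou: Okafor wins 8–3.
Only Larsen has no losses; Larsen is the Condorcet winner.

Larsen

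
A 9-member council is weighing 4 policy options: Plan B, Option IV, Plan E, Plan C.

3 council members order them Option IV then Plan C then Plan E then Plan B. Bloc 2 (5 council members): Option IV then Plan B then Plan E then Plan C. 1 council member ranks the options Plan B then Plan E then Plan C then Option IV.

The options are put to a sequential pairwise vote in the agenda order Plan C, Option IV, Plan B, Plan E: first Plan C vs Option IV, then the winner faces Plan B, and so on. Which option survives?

Round 1: Plan C vs Option IV — 1–8, Option IV advances.
Round 2: Option IV vs Plan B — 8–1, Option IV advances.
Round 3: Option IV vs Plan E — 8–1, Option IV advances.
Option IV survives the agenda.

Option IV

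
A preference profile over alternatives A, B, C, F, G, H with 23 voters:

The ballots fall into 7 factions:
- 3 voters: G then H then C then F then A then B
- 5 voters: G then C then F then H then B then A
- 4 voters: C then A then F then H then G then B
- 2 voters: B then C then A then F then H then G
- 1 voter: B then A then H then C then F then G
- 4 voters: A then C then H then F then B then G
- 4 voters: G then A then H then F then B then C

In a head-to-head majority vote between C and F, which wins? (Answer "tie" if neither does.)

C

Ballots ranking C above F: 3 + 5 + 4 + 2 + 1 + 4 = 19.
Ballots ranking F above C: 23 − 19 = 4.
C wins the head-to-head 19–4.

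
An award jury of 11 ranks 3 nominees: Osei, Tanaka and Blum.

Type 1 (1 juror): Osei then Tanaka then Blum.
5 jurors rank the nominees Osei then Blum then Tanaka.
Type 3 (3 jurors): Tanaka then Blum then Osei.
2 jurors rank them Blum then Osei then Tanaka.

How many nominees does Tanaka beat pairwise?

0

Tanaka against each rival (11 jurors):
Tanaka vs Osei: Osei wins 8–3.
Tanaka vs Blum: 4 to 7, Blum.
Tanaka beats no one; loses to Osei, Blum — 0 pairwise wins.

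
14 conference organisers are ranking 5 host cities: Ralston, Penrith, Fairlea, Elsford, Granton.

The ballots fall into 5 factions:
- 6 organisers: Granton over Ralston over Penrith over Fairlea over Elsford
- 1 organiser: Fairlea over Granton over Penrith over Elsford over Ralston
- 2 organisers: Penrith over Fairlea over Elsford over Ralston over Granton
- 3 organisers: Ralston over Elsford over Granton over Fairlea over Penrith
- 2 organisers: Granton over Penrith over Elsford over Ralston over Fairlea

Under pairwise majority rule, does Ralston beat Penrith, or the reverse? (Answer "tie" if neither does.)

Ballots ranking Ralston above Penrith: 6 + 3 = 9.
Ballots ranking Penrith above Ralston: 14 − 9 = 5.
Ralston wins the head-to-head 9–5.

Ralston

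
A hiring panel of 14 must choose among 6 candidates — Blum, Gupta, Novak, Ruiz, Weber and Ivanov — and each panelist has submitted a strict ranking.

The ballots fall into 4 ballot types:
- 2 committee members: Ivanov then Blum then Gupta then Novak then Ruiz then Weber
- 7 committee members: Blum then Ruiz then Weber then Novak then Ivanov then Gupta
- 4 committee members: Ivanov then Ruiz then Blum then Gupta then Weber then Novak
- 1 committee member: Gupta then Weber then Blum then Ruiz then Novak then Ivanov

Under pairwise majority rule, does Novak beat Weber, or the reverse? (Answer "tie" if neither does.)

Ballots ranking Novak above Weber: 2.
Ballots ranking Weber above Novak: 14 − 2 = 12.
Weber wins the head-to-head 12–2.

Weber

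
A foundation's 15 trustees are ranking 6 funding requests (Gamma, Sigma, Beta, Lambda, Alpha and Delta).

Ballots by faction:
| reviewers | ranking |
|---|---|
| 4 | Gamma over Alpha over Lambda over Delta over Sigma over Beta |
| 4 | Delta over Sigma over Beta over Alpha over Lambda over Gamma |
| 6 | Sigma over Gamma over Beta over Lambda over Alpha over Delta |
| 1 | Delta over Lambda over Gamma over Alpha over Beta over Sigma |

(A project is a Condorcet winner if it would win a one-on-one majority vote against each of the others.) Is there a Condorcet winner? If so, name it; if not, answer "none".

Pairwise majorities:
Gamma vs Sigma: Gamma preferred on 4+1 = 5 ballots; Sigma wins 10–5.
Gamma vs Beta: Gamma is ranked higher on 4+6+1 = 11 ballots, Beta on 4. Gamma wins 11–4.
Gamma vs Lambda: 10 to 5, Gamma.
Gamma vs Alpha: Gamma is ranked higher on 4+6+1 = 11 ballots, Alpha on 4. Gamma wins 11–4.
Gamma vs Delta: 10 to 5, Gamma.
Sigma vs Beta: 14 to 1, Sigma.
Sigma vs Lambda: Sigma is ranked higher on 4+6 = 10 ballots, Lambda on 5. Sigma wins 10–5.
Sigma vs Alpha: 10 to 5, Sigma.
Sigma vs Delta: 6 for Sigma, 9 for Delta — Delta by 9–6.
Beta vs Lambda: 4+6 = 10 for Beta, 5 for Lambda — Beta by 10–5.
Beta vs Alpha: 4+6 = 10 for Beta, 5 for Alpha — Beta by 10–5.
Beta vs Delta: 6 for Beta, 9 for Delta — Delta by 9–6.
Lambda vs Alpha: Lambda is ranked higher on 6+1 = 7 ballots, Alpha on 8. Alpha wins 8–7.
Lambda vs Delta: 10 to 5, Lambda.
Alpha vs Delta: 10 to 5, Alpha.
Every project loses at least once (Gamma loses to Sigma; Sigma loses to Delta; Beta loses to Gamma; Lambda loses to Gamma; Alpha loses to Gamma; Delta loses to Gamma). The majority relation contains the cycle Gamma beats Delta beats Sigma beats Gamma, so there is no Condorcet winner.

none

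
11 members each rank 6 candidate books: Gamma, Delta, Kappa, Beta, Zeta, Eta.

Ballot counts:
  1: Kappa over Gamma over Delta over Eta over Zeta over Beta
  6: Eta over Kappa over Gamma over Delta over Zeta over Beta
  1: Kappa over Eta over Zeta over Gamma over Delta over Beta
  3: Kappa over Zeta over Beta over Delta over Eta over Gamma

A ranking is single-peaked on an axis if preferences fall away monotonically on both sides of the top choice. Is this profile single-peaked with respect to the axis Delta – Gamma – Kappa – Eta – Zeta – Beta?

Axis positions: Delta=1, Gamma=2, Kappa=3, Eta=4, Zeta=5, Beta=6.
Type 1 (peak Kappa at position 3): ranking walks positions 3-2-1-4-5-6, expanding outward from the peak — single-peaked.
Type 2 (peak Eta at position 4): ranking walks positions 4-3-2-1-5-6, expanding outward from the peak — single-peaked.
Type 3 (peak Kappa at position 3): ranking walks positions 3-4-5-2-1-6, expanding outward from the peak — single-peaked.
Type 4: ranking walks positions 3-5-6-1-4-2; Zeta is ranked above Eta even though Eta lies between Zeta and the peak Kappa on the axis — preferences dip and rise again. Not single-peaked.
Type 4 violates single-peakedness, so the profile is not single-peaked on this axis.

no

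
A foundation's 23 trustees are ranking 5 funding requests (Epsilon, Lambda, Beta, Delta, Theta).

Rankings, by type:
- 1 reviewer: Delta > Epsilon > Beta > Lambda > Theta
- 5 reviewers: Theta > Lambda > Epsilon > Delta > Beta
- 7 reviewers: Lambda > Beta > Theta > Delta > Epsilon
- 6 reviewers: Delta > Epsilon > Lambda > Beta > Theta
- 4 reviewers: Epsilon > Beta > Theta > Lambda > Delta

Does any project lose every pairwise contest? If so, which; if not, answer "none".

Head-to-head results (23 reviewers):
Epsilon vs Lambda: Epsilon preferred on 1+6+4 = 11 ballots; Lambda wins 12–11.
Epsilon vs Beta: Epsilon preferred on 1+5+6+4 = 16 ballots; Epsilon wins 16–7.
Epsilon vs Delta: Epsilon preferred on 5+4 = 9 ballots; Delta wins 14–9.
Epsilon vs Theta: 1+6+4 = 11 for Epsilon, 12 for Theta — Theta by 12–11.
Lambda–Beta: Lambda 18–5.
Lambda vs Delta: Lambda is ranked higher on 5+7+4 = 16 ballots, Delta on 7. Lambda wins 16–7.
Lambda vs Theta: 14 to 9, Lambda.
Beta–Delta: Delta 12–11.
Beta vs Theta: 1+7+6+4 = 18 for Beta, 5 for Theta — Beta by 18–5.
Delta vs Theta: Delta preferred on 1+6 = 7 ballots; Theta wins 16–7.
Each project has at least one pairwise win (Epsilon beats Beta; Lambda beats Epsilon; Beta beats Theta; Delta beats Epsilon; Theta beats Epsilon) — no Condorcet loser.

none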